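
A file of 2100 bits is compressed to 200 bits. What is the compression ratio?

Compression ratio = Original / Compressed
= 2100 / 200 = 10.50:1


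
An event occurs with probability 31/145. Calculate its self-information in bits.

Information content I(x) = -log₂(p(x))
I = -log₂(31/145) = -log₂(0.2138)
I = 2.2257 bits


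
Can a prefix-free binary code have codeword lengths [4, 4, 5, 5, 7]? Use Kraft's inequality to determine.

Kraft inequality: Σ 2^(-l_i) ≤ 1 for prefix-free code
Calculating: 2^(-4) + 2^(-4) + 2^(-5) + 2^(-5) + 2^(-7)
= 0.0625 + 0.0625 + 0.03125 + 0.03125 + 0.0078125
= 0.1953
Since 0.1953 ≤ 1, prefix-free code exists


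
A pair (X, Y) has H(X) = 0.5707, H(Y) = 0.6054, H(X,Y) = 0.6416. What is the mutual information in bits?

I(X;Y) = H(X) + H(Y) - H(X,Y)
I(X;Y) = 0.5707 + 0.6054 - 0.6416 = 0.5345 bits


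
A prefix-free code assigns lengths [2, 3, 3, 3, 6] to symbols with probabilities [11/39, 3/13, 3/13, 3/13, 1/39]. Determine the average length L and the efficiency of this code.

Average length L = Σ p_i × l_i = 2.7949 bits
Entropy H = 2.1151 bits
Efficiency η = H/L × 100% = 75.68%


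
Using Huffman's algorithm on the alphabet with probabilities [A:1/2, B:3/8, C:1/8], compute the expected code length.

Huffman tree construction:
Combine smallest probabilities repeatedly
Resulting codes:
  A: 0 (length 1)
  B: 11 (length 2)
  C: 10 (length 2)
Average length = Σ p(s) × length(s) = 1.5000 bits


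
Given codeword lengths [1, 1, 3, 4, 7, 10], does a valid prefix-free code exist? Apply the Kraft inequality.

Kraft inequality: Σ 2^(-l_i) ≤ 1 for prefix-free code
Calculating: 2^(-1) + 2^(-1) + 2^(-3) + 2^(-4) + 2^(-7) + 2^(-10)
= 0.5 + 0.5 + 0.125 + 0.0625 + 0.0078125 + 0.0009765625
= 1.1963
Since 1.1963 > 1, prefix-free code does not exist


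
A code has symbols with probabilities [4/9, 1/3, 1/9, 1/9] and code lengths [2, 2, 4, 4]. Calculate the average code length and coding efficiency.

Average length L = Σ p_i × l_i = 2.4444 bits
Entropy H = 1.7527 bits
Efficiency η = H/L × 100% = 71.70%


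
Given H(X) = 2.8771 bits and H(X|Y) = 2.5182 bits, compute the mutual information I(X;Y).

I(X;Y) = H(X) - H(X|Y)
I(X;Y) = 2.8771 - 2.5182 = 0.3589 bits


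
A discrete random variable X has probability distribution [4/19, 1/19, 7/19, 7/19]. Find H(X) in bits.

H(X) = -Σ p(x) log₂ p(x)
  -4/19 × log₂(4/19) = 0.4732
  -1/19 × log₂(1/19) = 0.2236
  -7/19 × log₂(7/19) = 0.5307
  -7/19 × log₂(7/19) = 0.5307
H(X) = 1.7583 bits


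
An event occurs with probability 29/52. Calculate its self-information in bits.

Information content I(x) = -log₂(p(x))
I = -log₂(29/52) = -log₂(0.5577)
I = 0.8425 bits


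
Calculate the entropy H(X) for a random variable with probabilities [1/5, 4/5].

H(X) = -Σ p(x) log₂ p(x)
  -1/5 × log₂(1/5) = 0.4644
  -4/5 × log₂(4/5) = 0.2575
H(X) = 0.7219 bits


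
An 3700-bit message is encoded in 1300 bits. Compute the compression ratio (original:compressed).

Compression ratio = Original / Compressed
= 3700 / 1300 = 2.85:1


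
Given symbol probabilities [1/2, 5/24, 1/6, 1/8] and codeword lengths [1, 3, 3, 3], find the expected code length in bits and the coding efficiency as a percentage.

Average length L = Σ p_i × l_i = 2.0000 bits
Entropy H = 1.7773 bits
Efficiency η = H/L × 100% = 88.86%


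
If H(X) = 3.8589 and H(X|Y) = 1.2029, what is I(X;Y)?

I(X;Y) = H(X) - H(X|Y)
I(X;Y) = 3.8589 - 1.2029 = 2.656 bits


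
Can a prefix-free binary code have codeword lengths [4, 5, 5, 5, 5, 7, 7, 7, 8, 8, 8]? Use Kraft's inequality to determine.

Kraft inequality: Σ 2^(-l_i) ≤ 1 for prefix-free code
Calculating: 2^(-4) + 2^(-5) + 2^(-5) + 2^(-5) + 2^(-5) + 2^(-7) + 2^(-7) + 2^(-7) + 2^(-8) + 2^(-8) + 2^(-8)
= 0.0625 + 0.03125 + 0.03125 + 0.03125 + 0.03125 + 0.0078125 + 0.0078125 + 0.0078125 + 0.00390625 + 0.00390625 + 0.00390625
= 0.2227
Since 0.2227 ≤ 1, prefix-free code exists


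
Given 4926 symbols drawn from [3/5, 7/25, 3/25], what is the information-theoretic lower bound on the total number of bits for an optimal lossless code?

Entropy H = 1.3235 bits/symbol
Minimum bits = H × n = 1.3235 × 4926
= 6519.40 bits


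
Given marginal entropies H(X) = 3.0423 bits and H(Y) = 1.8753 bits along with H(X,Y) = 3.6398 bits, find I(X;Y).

I(X;Y) = H(X) + H(Y) - H(X,Y)
I(X;Y) = 3.0423 + 1.8753 - 3.6398 = 1.2778 bits


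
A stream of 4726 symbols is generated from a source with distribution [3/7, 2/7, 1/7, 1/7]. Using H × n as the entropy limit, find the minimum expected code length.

Entropy H = 1.8424 bits/symbol
Minimum bits = H × n = 1.8424 × 4726
= 8707.05 bits


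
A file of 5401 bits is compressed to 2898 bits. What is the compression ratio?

Compression ratio = Original / Compressed
= 5401 / 2898 = 1.86:1


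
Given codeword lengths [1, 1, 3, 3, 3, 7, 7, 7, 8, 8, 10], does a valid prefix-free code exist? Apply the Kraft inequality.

Kraft inequality: Σ 2^(-l_i) ≤ 1 for prefix-free code
Calculating: 2^(-1) + 2^(-1) + 2^(-3) + 2^(-3) + 2^(-3) + 2^(-7) + 2^(-7) + 2^(-7) + 2^(-8) + 2^(-8) + 2^(-10)
= 0.5 + 0.5 + 0.125 + 0.125 + 0.125 + 0.0078125 + 0.0078125 + 0.0078125 + 0.00390625 + 0.00390625 + 0.0009765625
= 1.4072
Since 1.4072 > 1, prefix-free code does not exist


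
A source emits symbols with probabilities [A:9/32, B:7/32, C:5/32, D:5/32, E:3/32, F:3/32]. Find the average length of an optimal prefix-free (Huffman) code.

Huffman tree construction:
Combine smallest probabilities repeatedly
Resulting codes:
  A: 10 (length 2)
  B: 01 (length 2)
  C: 110 (length 3)
  D: 111 (length 3)
  E: 000 (length 3)
  F: 001 (length 3)
Average length = Σ p(s) × length(s) = 2.5000 bits


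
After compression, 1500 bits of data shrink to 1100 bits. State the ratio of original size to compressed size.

Compression ratio = Original / Compressed
= 1500 / 1100 = 1.36:1


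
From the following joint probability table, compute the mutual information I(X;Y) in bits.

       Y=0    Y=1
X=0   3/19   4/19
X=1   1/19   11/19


H(X) = 0.9495, H(Y) = 0.7425, H(X,Y) = 1.5738
I(X;Y) = H(X) + H(Y) - H(X,Y) = 0.1182 bits


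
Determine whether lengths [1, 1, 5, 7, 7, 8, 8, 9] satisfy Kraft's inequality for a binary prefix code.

Kraft inequality: Σ 2^(-l_i) ≤ 1 for prefix-free code
Calculating: 2^(-1) + 2^(-1) + 2^(-5) + 2^(-7) + 2^(-7) + 2^(-8) + 2^(-8) + 2^(-9)
= 0.5 + 0.5 + 0.03125 + 0.0078125 + 0.0078125 + 0.00390625 + 0.00390625 + 0.001953125
= 1.0566
Since 1.0566 > 1, prefix-free code does not exist


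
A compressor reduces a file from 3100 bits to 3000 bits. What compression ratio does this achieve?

Compression ratio = Original / Compressed
= 3100 / 3000 = 1.03:1


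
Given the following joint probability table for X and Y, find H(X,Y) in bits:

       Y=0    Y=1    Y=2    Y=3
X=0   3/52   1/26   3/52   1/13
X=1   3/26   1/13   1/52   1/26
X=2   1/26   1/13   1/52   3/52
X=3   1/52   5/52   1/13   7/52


H(X,Y) = -Σ p(x,y) log₂ p(x,y)
  p(0,0)=3/52: -0.0577 × log₂(0.0577) = 0.2374
  p(0,1)=1/26: -0.0385 × log₂(0.0385) = 0.1808
  p(0,2)=3/52: -0.0577 × log₂(0.0577) = 0.2374
  p(0,3)=1/13: -0.0769 × log₂(0.0769) = 0.2846
  p(1,0)=3/26: -0.1154 × log₂(0.1154) = 0.3595
  p(1,1)=1/13: -0.0769 × log₂(0.0769) = 0.2846
  p(1,2)=1/52: -0.0192 × log₂(0.0192) = 0.1096
  p(1,3)=1/26: -0.0385 × log₂(0.0385) = 0.1808
  p(2,0)=1/26: -0.0385 × log₂(0.0385) = 0.1808
  p(2,1)=1/13: -0.0769 × log₂(0.0769) = 0.2846
  p(2,2)=1/52: -0.0192 × log₂(0.0192) = 0.1096
  p(2,3)=3/52: -0.0577 × log₂(0.0577) = 0.2374
  p(3,0)=1/52: -0.0192 × log₂(0.0192) = 0.1096
  p(3,1)=5/52: -0.0962 × log₂(0.0962) = 0.3249
  p(3,2)=1/13: -0.0769 × log₂(0.0769) = 0.2846
  p(3,3)=7/52: -0.1346 × log₂(0.1346) = 0.3895
H(X,Y) = 3.7959 bits


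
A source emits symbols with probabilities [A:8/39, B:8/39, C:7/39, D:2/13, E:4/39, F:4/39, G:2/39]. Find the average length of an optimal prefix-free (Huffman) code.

Huffman tree construction:
Combine smallest probabilities repeatedly
Resulting codes:
  A: 00 (length 2)
  B: 01 (length 2)
  C: 111 (length 3)
  D: 101 (length 3)
  E: 1101 (length 4)
  F: 100 (length 3)
  G: 1100 (length 4)
Average length = Σ p(s) × length(s) = 2.7436 bits


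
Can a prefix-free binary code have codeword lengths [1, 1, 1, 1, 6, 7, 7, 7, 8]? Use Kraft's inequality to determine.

Kraft inequality: Σ 2^(-l_i) ≤ 1 for prefix-free code
Calculating: 2^(-1) + 2^(-1) + 2^(-1) + 2^(-1) + 2^(-6) + 2^(-7) + 2^(-7) + 2^(-7) + 2^(-8)
= 0.5 + 0.5 + 0.5 + 0.5 + 0.015625 + 0.0078125 + 0.0078125 + 0.0078125 + 0.00390625
= 2.0430
Since 2.0430 > 1, prefix-free code does not exist


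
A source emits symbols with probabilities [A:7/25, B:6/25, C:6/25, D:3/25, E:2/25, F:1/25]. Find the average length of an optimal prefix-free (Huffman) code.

Huffman tree construction:
Combine smallest probabilities repeatedly
Resulting codes:
  A: 11 (length 2)
  B: 00 (length 2)
  C: 01 (length 2)
  D: 100 (length 3)
  E: 1011 (length 4)
  F: 1010 (length 4)
Average length = Σ p(s) × length(s) = 2.3600 bits


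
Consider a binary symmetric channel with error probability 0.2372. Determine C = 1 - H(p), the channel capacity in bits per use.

For BSC with error probability p:
C = 1 - H(p) where H(p) is binary entropy
H(0.2372) = -0.2372 × log₂(0.2372) - 0.7628 × log₂(0.7628)
H(p) = 0.7904
C = 1 - 0.7904 = 0.2096 bits/use


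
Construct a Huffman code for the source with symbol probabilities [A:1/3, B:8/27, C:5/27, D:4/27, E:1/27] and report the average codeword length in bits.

Huffman tree construction:
Combine smallest probabilities repeatedly
Resulting codes:
  A: 11 (length 2)
  B: 10 (length 2)
  C: 00 (length 2)
  D: 011 (length 3)
  E: 010 (length 3)
Average length = Σ p(s) × length(s) = 2.1852 bits


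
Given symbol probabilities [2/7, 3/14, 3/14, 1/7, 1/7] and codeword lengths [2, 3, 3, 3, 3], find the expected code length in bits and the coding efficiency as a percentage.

Average length L = Σ p_i × l_i = 2.7143 bits
Entropy H = 2.2709 bits
Efficiency η = H/L × 100% = 83.67%


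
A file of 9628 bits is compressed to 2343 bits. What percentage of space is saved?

Space savings = (1 - Compressed/Original) × 100%
= (1 - 2343/9628) × 100%
= 75.66%


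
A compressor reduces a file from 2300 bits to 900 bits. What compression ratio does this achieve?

Compression ratio = Original / Compressed
= 2300 / 900 = 2.56:1


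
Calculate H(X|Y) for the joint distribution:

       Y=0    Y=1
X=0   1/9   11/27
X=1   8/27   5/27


H(X|Y) = Σ_y p(y) H(X|Y=y)
  p(Y=0) = 11/27, H(X|Y=0) = 0.8454
  p(Y=1) = 16/27, H(X|Y=1) = 0.8960
H(X|Y) = 0.4074×0.8454 + 0.5926×0.8960 = 0.8754 bits


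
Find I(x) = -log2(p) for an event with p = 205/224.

Information content I(x) = -log₂(p(x))
I = -log₂(205/224) = -log₂(0.9152)
I = 0.1279 bits


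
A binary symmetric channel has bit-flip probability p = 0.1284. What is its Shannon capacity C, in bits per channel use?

For BSC with error probability p:
C = 1 - H(p) where H(p) is binary entropy
H(0.1284) = -0.1284 × log₂(0.1284) - 0.8716 × log₂(0.8716)
H(p) = 0.5530
C = 1 - 0.5530 = 0.4470 bits/use


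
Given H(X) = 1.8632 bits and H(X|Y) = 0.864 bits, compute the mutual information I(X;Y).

I(X;Y) = H(X) - H(X|Y)
I(X;Y) = 1.8632 - 0.864 = 0.9992 bits


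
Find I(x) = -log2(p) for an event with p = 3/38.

Information content I(x) = -log₂(p(x))
I = -log₂(3/38) = -log₂(0.0789)
I = 3.6630 bits


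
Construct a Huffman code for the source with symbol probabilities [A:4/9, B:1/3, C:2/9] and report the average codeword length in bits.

Huffman tree construction:
Combine smallest probabilities repeatedly
Resulting codes:
  A: 0 (length 1)
  B: 11 (length 2)
  C: 10 (length 2)
Average length = Σ p(s) × length(s) = 1.5556 bits


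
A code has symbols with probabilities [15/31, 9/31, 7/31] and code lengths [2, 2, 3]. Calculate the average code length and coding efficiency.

Average length L = Σ p_i × l_i = 2.2258 bits
Entropy H = 1.5095 bits
Efficiency η = H/L × 100% = 67.82%


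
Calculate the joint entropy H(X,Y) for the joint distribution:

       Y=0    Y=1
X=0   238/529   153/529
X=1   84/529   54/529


H(X,Y) = -Σ p(x,y) log₂ p(x,y)
  p(0,0)=238/529: -0.4499 × log₂(0.4499) = 0.5184
  p(0,1)=153/529: -0.2892 × log₂(0.2892) = 0.5176
  p(1,0)=84/529: -0.1588 × log₂(0.1588) = 0.4216
  p(1,1)=54/529: -0.1021 × log₂(0.1021) = 0.3361
H(X,Y) = 1.7937 bits


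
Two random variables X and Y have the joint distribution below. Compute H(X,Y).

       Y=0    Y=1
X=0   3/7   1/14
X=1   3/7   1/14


H(X,Y) = -Σ p(x,y) log₂ p(x,y)
  p(0,0)=3/7: -0.4286 × log₂(0.4286) = 0.5239
  p(0,1)=1/14: -0.0714 × log₂(0.0714) = 0.2720
  p(1,0)=3/7: -0.4286 × log₂(0.4286) = 0.5239
  p(1,1)=1/14: -0.0714 × log₂(0.0714) = 0.2720
H(X,Y) = 1.5917 bits


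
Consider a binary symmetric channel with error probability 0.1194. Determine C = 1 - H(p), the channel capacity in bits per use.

For BSC with error probability p:
C = 1 - H(p) where H(p) is binary entropy
H(0.1194) = -0.1194 × log₂(0.1194) - 0.8806 × log₂(0.8806)
H(p) = 0.5276
C = 1 - 0.5276 = 0.4724 bits/use


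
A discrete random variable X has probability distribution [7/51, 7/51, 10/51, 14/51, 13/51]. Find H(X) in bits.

H(X) = -Σ p(x) log₂ p(x)
  -7/51 × log₂(7/51) = 0.3932
  -7/51 × log₂(7/51) = 0.3932
  -10/51 × log₂(10/51) = 0.4609
  -14/51 × log₂(14/51) = 0.5120
  -13/51 × log₂(13/51) = 0.5027
H(X) = 2.2620 bits


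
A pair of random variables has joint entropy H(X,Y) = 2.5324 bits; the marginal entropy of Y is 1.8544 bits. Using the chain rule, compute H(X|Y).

Chain rule: H(X,Y) = H(X|Y) + H(Y)
H(X|Y) = H(X,Y) - H(Y) = 2.5324 - 1.8544 = 0.678 bits


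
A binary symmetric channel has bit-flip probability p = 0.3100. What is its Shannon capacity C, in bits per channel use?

For BSC with error probability p:
C = 1 - H(p) where H(p) is binary entropy
H(0.3100) = -0.3100 × log₂(0.3100) - 0.6900 × log₂(0.6900)
H(p) = 0.8932
C = 1 - 0.8932 = 0.1068 bits/use


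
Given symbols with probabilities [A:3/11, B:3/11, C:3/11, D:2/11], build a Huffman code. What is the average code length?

Huffman tree construction:
Combine smallest probabilities repeatedly
Resulting codes:
  A: 01 (length 2)
  B: 10 (length 2)
  C: 11 (length 2)
  D: 00 (length 2)
Average length = Σ p(s) × length(s) = 2.0000 bits


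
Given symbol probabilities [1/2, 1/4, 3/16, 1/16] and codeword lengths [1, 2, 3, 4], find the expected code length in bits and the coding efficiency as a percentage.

Average length L = Σ p_i × l_i = 1.8125 bits
Entropy H = 1.7028 bits
Efficiency η = H/L × 100% = 93.95%


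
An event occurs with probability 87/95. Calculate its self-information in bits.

Information content I(x) = -log₂(p(x))
I = -log₂(87/95) = -log₂(0.9158)
I = 0.1269 bits


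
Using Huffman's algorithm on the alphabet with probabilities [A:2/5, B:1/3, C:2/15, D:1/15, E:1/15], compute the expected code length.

Huffman tree construction:
Combine smallest probabilities repeatedly
Resulting codes:
  A: 0 (length 1)
  B: 11 (length 2)
  C: 100 (length 3)
  D: 1010 (length 4)
  E: 1011 (length 4)
Average length = Σ p(s) × length(s) = 2.0000 bits


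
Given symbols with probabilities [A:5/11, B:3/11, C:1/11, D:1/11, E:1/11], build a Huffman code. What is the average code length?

Huffman tree construction:
Combine smallest probabilities repeatedly
Resulting codes:
  A: 0 (length 1)
  B: 10 (length 2)
  C: 1110 (length 4)
  D: 1111 (length 4)
  E: 110 (length 3)
Average length = Σ p(s) × length(s) = 2.0000 bits


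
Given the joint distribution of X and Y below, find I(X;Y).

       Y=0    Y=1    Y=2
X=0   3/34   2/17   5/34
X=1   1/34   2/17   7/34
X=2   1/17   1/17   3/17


H(X) = 1.5799, H(Y) = 1.4466, H(X,Y) = 2.9838
I(X;Y) = H(X) + H(Y) - H(X,Y) = 0.0427 bits


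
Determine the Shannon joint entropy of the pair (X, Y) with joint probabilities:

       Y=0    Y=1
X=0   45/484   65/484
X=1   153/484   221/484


H(X,Y) = -Σ p(x,y) log₂ p(x,y)
  p(0,0)=45/484: -0.0930 × log₂(0.0930) = 0.3186
  p(0,1)=65/484: -0.1343 × log₂(0.1343) = 0.3890
  p(1,0)=153/484: -0.3161 × log₂(0.3161) = 0.5252
  p(1,1)=221/484: -0.4566 × log₂(0.4566) = 0.5164
H(X,Y) = 1.7492 bits


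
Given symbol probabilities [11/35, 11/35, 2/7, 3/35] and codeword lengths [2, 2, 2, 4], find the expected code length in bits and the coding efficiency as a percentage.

Average length L = Σ p_i × l_i = 2.1714 bits
Entropy H = 1.8698 bits
Efficiency η = H/L × 100% = 86.11%


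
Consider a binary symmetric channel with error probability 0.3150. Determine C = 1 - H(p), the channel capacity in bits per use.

For BSC with error probability p:
C = 1 - H(p) where H(p) is binary entropy
H(0.3150) = -0.3150 × log₂(0.3150) - 0.6850 × log₂(0.6850)
H(p) = 0.8989
C = 1 - 0.8989 = 0.1011 bits/use


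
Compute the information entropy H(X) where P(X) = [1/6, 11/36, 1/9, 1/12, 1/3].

H(X) = -Σ p(x) log₂ p(x)
  -1/6 × log₂(1/6) = 0.4308
  -11/36 × log₂(11/36) = 0.5227
  -1/9 × log₂(1/9) = 0.3522
  -1/12 × log₂(1/12) = 0.2987
  -1/3 × log₂(1/3) = 0.5283
H(X) = 2.1328 bits


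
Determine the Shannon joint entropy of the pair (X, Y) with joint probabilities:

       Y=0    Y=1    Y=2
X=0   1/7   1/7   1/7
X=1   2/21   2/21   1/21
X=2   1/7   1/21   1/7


H(X,Y) = -Σ p(x,y) log₂ p(x,y)
  p(0,0)=1/7: -0.1429 × log₂(0.1429) = 0.4011
  p(0,1)=1/7: -0.1429 × log₂(0.1429) = 0.4011
  p(0,2)=1/7: -0.1429 × log₂(0.1429) = 0.4011
  p(1,0)=2/21: -0.0952 × log₂(0.0952) = 0.3231
  p(1,1)=2/21: -0.0952 × log₂(0.0952) = 0.3231
  p(1,2)=1/21: -0.0476 × log₂(0.0476) = 0.2092
  p(2,0)=1/7: -0.1429 × log₂(0.1429) = 0.4011
  p(2,1)=1/21: -0.0476 × log₂(0.0476) = 0.2092
  p(2,2)=1/7: -0.1429 × log₂(0.1429) = 0.4011
H(X,Y) = 3.0697 bits


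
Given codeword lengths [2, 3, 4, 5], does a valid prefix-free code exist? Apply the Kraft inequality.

Kraft inequality: Σ 2^(-l_i) ≤ 1 for prefix-free code
Calculating: 2^(-2) + 2^(-3) + 2^(-4) + 2^(-5)
= 0.25 + 0.125 + 0.0625 + 0.03125
= 0.4688
Since 0.4688 ≤ 1, prefix-free code exists


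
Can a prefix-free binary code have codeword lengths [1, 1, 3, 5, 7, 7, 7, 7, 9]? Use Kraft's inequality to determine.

Kraft inequality: Σ 2^(-l_i) ≤ 1 for prefix-free code
Calculating: 2^(-1) + 2^(-1) + 2^(-3) + 2^(-5) + 2^(-7) + 2^(-7) + 2^(-7) + 2^(-7) + 2^(-9)
= 0.5 + 0.5 + 0.125 + 0.03125 + 0.0078125 + 0.0078125 + 0.0078125 + 0.0078125 + 0.001953125
= 1.1895
Since 1.1895 > 1, prefix-free code does not exist


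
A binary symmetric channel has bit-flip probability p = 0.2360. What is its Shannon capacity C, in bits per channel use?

For BSC with error probability p:
C = 1 - H(p) where H(p) is binary entropy
H(0.2360) = -0.2360 × log₂(0.2360) - 0.7640 × log₂(0.7640)
H(p) = 0.7883
C = 1 - 0.7883 = 0.2117 bits/use


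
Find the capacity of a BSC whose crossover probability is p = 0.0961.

For BSC with error probability p:
C = 1 - H(p) where H(p) is binary entropy
H(0.0961) = -0.0961 × log₂(0.0961) - 0.9039 × log₂(0.9039)
H(p) = 0.4565
C = 1 - 0.4565 = 0.5435 bits/use


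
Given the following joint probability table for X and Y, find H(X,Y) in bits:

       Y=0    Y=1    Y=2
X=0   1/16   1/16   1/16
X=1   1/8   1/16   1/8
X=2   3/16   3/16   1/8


H(X,Y) = -Σ p(x,y) log₂ p(x,y)
  p(0,0)=1/16: -0.0625 × log₂(0.0625) = 0.2500
  p(0,1)=1/16: -0.0625 × log₂(0.0625) = 0.2500
  p(0,2)=1/16: -0.0625 × log₂(0.0625) = 0.2500
  p(1,0)=1/8: -0.1250 × log₂(0.1250) = 0.3750
  p(1,1)=1/16: -0.0625 × log₂(0.0625) = 0.2500
  p(1,2)=1/8: -0.1250 × log₂(0.1250) = 0.3750
  p(2,0)=3/16: -0.1875 × log₂(0.1875) = 0.4528
  p(2,1)=3/16: -0.1875 × log₂(0.1875) = 0.4528
  p(2,2)=1/8: -0.1250 × log₂(0.1250) = 0.3750
H(X,Y) = 3.0306 bits


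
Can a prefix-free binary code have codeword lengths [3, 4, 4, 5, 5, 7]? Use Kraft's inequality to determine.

Kraft inequality: Σ 2^(-l_i) ≤ 1 for prefix-free code
Calculating: 2^(-3) + 2^(-4) + 2^(-4) + 2^(-5) + 2^(-5) + 2^(-7)
= 0.125 + 0.0625 + 0.0625 + 0.03125 + 0.03125 + 0.0078125
= 0.3203
Since 0.3203 ≤ 1, prefix-free code exists


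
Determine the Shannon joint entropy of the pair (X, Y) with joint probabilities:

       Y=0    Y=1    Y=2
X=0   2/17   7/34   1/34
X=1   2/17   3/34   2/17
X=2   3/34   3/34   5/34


H(X,Y) = -Σ p(x,y) log₂ p(x,y)
  p(0,0)=2/17: -0.1176 × log₂(0.1176) = 0.3632
  p(0,1)=7/34: -0.2059 × log₂(0.2059) = 0.4694
  p(0,2)=1/34: -0.0294 × log₂(0.0294) = 0.1496
  p(1,0)=2/17: -0.1176 × log₂(0.1176) = 0.3632
  p(1,1)=3/34: -0.0882 × log₂(0.0882) = 0.3090
  p(1,2)=2/17: -0.1176 × log₂(0.1176) = 0.3632
  p(2,0)=3/34: -0.0882 × log₂(0.0882) = 0.3090
  p(2,1)=3/34: -0.0882 × log₂(0.0882) = 0.3090
  p(2,2)=5/34: -0.1471 × log₂(0.1471) = 0.4067
H(X,Y) = 3.0426 bits


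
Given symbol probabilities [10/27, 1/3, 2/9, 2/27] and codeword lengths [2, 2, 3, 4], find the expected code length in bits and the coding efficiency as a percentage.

Average length L = Σ p_i × l_i = 2.3704 bits
Entropy H = 1.8194 bits
Efficiency η = H/L × 100% = 76.76%


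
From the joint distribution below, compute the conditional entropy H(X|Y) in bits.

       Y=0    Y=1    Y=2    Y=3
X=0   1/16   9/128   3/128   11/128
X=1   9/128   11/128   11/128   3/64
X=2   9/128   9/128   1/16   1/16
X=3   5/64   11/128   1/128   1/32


H(X|Y) = Σ_y p(y) H(X|Y=y)
  p(Y=0) = 9/32, H(X|Y=0) = 1.9955
  p(Y=1) = 5/16, H(X|Y=1) = 1.9928
  p(Y=2) = 23/128, H(X|Y=2) = 1.6188
  p(Y=3) = 29/128, H(X|Y=3) = 1.9075
H(X|Y) = 0.2812×1.9955 + 0.3125×1.9928 + 0.1797×1.6188 + 0.2266×1.9075 = 1.9070 bits


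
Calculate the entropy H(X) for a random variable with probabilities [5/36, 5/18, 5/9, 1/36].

H(X) = -Σ p(x) log₂ p(x)
  -5/36 × log₂(5/36) = 0.3956
  -5/18 × log₂(5/18) = 0.5133
  -5/9 × log₂(5/9) = 0.4711
  -1/36 × log₂(1/36) = 0.1436
H(X) = 1.5236 bits


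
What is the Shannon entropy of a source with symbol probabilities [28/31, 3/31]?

H(X) = -Σ p(x) log₂ p(x)
  -28/31 × log₂(28/31) = 0.1326
  -3/31 × log₂(3/31) = 0.3261
H(X) = 0.4587 bits


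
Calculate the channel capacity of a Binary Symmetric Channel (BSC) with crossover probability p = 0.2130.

For BSC with error probability p:
C = 1 - H(p) where H(p) is binary entropy
H(0.2130) = -0.2130 × log₂(0.2130) - 0.7870 × log₂(0.7870)
H(p) = 0.7472
C = 1 - 0.7472 = 0.2528 bits/use


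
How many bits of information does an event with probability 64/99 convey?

Information content I(x) = -log₂(p(x))
I = -log₂(64/99) = -log₂(0.6465)
I = 0.6294 bits


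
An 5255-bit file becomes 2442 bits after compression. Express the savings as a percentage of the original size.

Space savings = (1 - Compressed/Original) × 100%
= (1 - 2442/5255) × 100%
= 53.53%


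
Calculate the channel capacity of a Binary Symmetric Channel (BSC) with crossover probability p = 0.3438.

For BSC with error probability p:
C = 1 - H(p) where H(p) is binary entropy
H(0.3438) = -0.3438 × log₂(0.3438) - 0.6562 × log₂(0.6562)
H(p) = 0.9284
C = 1 - 0.9284 = 0.0716 bits/use


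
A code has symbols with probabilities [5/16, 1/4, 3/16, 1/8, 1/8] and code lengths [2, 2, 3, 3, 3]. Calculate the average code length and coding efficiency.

Average length L = Σ p_i × l_i = 2.4375 bits
Entropy H = 2.2272 bits
Efficiency η = H/L × 100% = 91.37%


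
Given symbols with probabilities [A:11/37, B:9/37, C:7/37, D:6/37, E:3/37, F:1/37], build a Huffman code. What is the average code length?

Huffman tree construction:
Combine smallest probabilities repeatedly
Resulting codes:
  A: 11 (length 2)
  B: 01 (length 2)
  C: 00 (length 2)
  D: 101 (length 3)
  E: 1001 (length 4)
  F: 1000 (length 4)
Average length = Σ p(s) × length(s) = 2.3784 bits


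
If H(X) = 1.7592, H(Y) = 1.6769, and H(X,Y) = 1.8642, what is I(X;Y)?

I(X;Y) = H(X) + H(Y) - H(X,Y)
I(X;Y) = 1.7592 + 1.6769 - 1.8642 = 1.5719 bits


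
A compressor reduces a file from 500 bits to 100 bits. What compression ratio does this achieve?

Compression ratio = Original / Compressed
= 500 / 100 = 5.00:1


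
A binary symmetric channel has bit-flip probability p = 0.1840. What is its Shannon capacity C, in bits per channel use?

For BSC with error probability p:
C = 1 - H(p) where H(p) is binary entropy
H(0.1840) = -0.1840 × log₂(0.1840) - 0.8160 × log₂(0.8160)
H(p) = 0.6887
C = 1 - 0.6887 = 0.3113 bits/use


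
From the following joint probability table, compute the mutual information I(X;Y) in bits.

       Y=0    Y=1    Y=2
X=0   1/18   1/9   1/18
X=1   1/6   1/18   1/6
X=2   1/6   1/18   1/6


H(X) = 1.5420, H(Y) = 1.5420, H(X,Y) = 3.0022
I(X;Y) = H(X) + H(Y) - H(X,Y) = 0.0818 bits


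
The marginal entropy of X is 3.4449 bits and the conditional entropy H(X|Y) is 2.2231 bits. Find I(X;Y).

I(X;Y) = H(X) - H(X|Y)
I(X;Y) = 3.4449 - 2.2231 = 1.2218 bits


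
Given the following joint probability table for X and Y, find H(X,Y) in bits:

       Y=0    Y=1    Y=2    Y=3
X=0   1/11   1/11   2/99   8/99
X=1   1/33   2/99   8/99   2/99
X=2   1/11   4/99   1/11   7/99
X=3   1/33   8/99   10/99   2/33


H(X,Y) = -Σ p(x,y) log₂ p(x,y)
  p(0,0)=1/11: -0.0909 × log₂(0.0909) = 0.3145
  p(0,1)=1/11: -0.0909 × log₂(0.0909) = 0.3145
  p(0,2)=2/99: -0.0202 × log₂(0.0202) = 0.1137
  p(0,3)=8/99: -0.0808 × log₂(0.0808) = 0.2933
  p(1,0)=1/33: -0.0303 × log₂(0.0303) = 0.1529
  p(1,1)=2/99: -0.0202 × log₂(0.0202) = 0.1137
  p(1,2)=8/99: -0.0808 × log₂(0.0808) = 0.2933
  p(1,3)=2/99: -0.0202 × log₂(0.0202) = 0.1137
  p(2,0)=1/11: -0.0909 × log₂(0.0909) = 0.3145
  p(2,1)=4/99: -0.0404 × log₂(0.0404) = 0.1870
  p(2,2)=1/11: -0.0909 × log₂(0.0909) = 0.3145
  p(2,3)=7/99: -0.0707 × log₂(0.0707) = 0.2702
  p(3,0)=1/33: -0.0303 × log₂(0.0303) = 0.1529
  p(3,1)=8/99: -0.0808 × log₂(0.0808) = 0.2933
  p(3,2)=10/99: -0.1010 × log₂(0.1010) = 0.3341
  p(3,3)=2/33: -0.0606 × log₂(0.0606) = 0.2451
H(X,Y) = 3.8212 bits


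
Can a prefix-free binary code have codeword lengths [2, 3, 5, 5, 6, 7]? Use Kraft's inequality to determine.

Kraft inequality: Σ 2^(-l_i) ≤ 1 for prefix-free code
Calculating: 2^(-2) + 2^(-3) + 2^(-5) + 2^(-5) + 2^(-6) + 2^(-7)
= 0.25 + 0.125 + 0.03125 + 0.03125 + 0.015625 + 0.0078125
= 0.4609
Since 0.4609 ≤ 1, prefix-free code exists


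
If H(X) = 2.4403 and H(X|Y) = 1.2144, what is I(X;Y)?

I(X;Y) = H(X) - H(X|Y)
I(X;Y) = 2.4403 - 1.2144 = 1.2259 bits


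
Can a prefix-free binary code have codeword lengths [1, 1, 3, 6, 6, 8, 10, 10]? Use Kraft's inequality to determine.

Kraft inequality: Σ 2^(-l_i) ≤ 1 for prefix-free code
Calculating: 2^(-1) + 2^(-1) + 2^(-3) + 2^(-6) + 2^(-6) + 2^(-8) + 2^(-10) + 2^(-10)
= 0.5 + 0.5 + 0.125 + 0.015625 + 0.015625 + 0.00390625 + 0.0009765625 + 0.0009765625
= 1.1621
Since 1.1621 > 1, prefix-free code does not exist


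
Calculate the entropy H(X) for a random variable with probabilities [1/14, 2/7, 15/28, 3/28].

H(X) = -Σ p(x) log₂ p(x)
  -1/14 × log₂(1/14) = 0.2720
  -2/7 × log₂(2/7) = 0.5164
  -15/28 × log₂(15/28) = 0.4824
  -3/28 × log₂(3/28) = 0.3453
H(X) = 1.6160 bits


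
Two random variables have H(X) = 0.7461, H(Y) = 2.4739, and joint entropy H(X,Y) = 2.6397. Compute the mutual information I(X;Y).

I(X;Y) = H(X) + H(Y) - H(X,Y)
I(X;Y) = 0.7461 + 2.4739 - 2.6397 = 0.5803 bits


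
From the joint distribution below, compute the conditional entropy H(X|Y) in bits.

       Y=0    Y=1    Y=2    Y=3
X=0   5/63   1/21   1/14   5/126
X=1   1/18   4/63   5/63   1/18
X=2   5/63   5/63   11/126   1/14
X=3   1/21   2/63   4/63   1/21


H(X|Y) = Σ_y p(y) H(X|Y=y)
  p(Y=0) = 11/42, H(X|Y=0) = 1.9656
  p(Y=1) = 2/9, H(X|Y=1) = 1.9242
  p(Y=2) = 19/63, H(X|Y=2) = 1.9900
  p(Y=3) = 3/14, H(X|Y=3) = 1.9660
H(X|Y) = 0.2619×1.9656 + 0.2222×1.9242 + 0.3016×1.9900 + 0.2143×1.9660 = 1.9638 bits


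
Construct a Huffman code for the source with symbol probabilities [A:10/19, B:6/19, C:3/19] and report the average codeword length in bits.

Huffman tree construction:
Combine smallest probabilities repeatedly
Resulting codes:
  A: 1 (length 1)
  B: 01 (length 2)
  C: 00 (length 2)
Average length = Σ p(s) × length(s) = 1.4737 bits


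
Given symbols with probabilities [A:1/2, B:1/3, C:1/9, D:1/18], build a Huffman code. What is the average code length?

Huffman tree construction:
Combine smallest probabilities repeatedly
Resulting codes:
  A: 0 (length 1)
  B: 11 (length 2)
  C: 101 (length 3)
  D: 100 (length 3)
Average length = Σ p(s) × length(s) = 1.6667 bits


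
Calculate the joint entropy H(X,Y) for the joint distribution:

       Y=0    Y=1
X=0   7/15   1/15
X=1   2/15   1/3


H(X,Y) = -Σ p(x,y) log₂ p(x,y)
  p(0,0)=7/15: -0.4667 × log₂(0.4667) = 0.5131
  p(0,1)=1/15: -0.0667 × log₂(0.0667) = 0.2605
  p(1,0)=2/15: -0.1333 × log₂(0.1333) = 0.3876
  p(1,1)=1/3: -0.3333 × log₂(0.3333) = 0.5283
H(X,Y) = 1.6895 bits


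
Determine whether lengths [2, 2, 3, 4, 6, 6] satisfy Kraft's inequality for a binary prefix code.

Kraft inequality: Σ 2^(-l_i) ≤ 1 for prefix-free code
Calculating: 2^(-2) + 2^(-2) + 2^(-3) + 2^(-4) + 2^(-6) + 2^(-6)
= 0.25 + 0.25 + 0.125 + 0.0625 + 0.015625 + 0.015625
= 0.7188
Since 0.7188 ≤ 1, prefix-free code exists


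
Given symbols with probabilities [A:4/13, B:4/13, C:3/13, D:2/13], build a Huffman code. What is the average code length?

Huffman tree construction:
Combine smallest probabilities repeatedly
Resulting codes:
  A: 10 (length 2)
  B: 11 (length 2)
  C: 01 (length 2)
  D: 00 (length 2)
Average length = Σ p(s) × length(s) = 2.0000 bits


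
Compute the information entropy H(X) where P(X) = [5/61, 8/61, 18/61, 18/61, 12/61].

H(X) = -Σ p(x) log₂ p(x)
  -5/61 × log₂(5/61) = 0.2958
  -8/61 × log₂(8/61) = 0.3844
  -18/61 × log₂(18/61) = 0.5196
  -18/61 × log₂(18/61) = 0.5196
  -12/61 × log₂(12/61) = 0.4615
H(X) = 2.1808 bits


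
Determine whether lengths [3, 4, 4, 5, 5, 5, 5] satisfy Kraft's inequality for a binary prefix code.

Kraft inequality: Σ 2^(-l_i) ≤ 1 for prefix-free code
Calculating: 2^(-3) + 2^(-4) + 2^(-4) + 2^(-5) + 2^(-5) + 2^(-5) + 2^(-5)
= 0.125 + 0.0625 + 0.0625 + 0.03125 + 0.03125 + 0.03125 + 0.03125
= 0.3750
Since 0.3750 ≤ 1, prefix-free code exists


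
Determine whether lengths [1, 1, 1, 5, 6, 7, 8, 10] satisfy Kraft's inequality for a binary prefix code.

Kraft inequality: Σ 2^(-l_i) ≤ 1 for prefix-free code
Calculating: 2^(-1) + 2^(-1) + 2^(-1) + 2^(-5) + 2^(-6) + 2^(-7) + 2^(-8) + 2^(-10)
= 0.5 + 0.5 + 0.5 + 0.03125 + 0.015625 + 0.0078125 + 0.00390625 + 0.0009765625
= 1.5596
Since 1.5596 > 1, prefix-free code does not exist


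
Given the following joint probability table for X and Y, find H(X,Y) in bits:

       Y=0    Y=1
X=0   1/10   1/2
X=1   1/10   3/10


H(X,Y) = -Σ p(x,y) log₂ p(x,y)
  p(0,0)=1/10: -0.1000 × log₂(0.1000) = 0.3322
  p(0,1)=1/2: -0.5000 × log₂(0.5000) = 0.5000
  p(1,0)=1/10: -0.1000 × log₂(0.1000) = 0.3322
  p(1,1)=3/10: -0.3000 × log₂(0.3000) = 0.5211
H(X,Y) = 1.6855 bits


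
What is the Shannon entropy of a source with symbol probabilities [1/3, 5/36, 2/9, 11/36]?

H(X) = -Σ p(x) log₂ p(x)
  -1/3 × log₂(1/3) = 0.5283
  -5/36 × log₂(5/36) = 0.3956
  -2/9 × log₂(2/9) = 0.4822
  -11/36 × log₂(11/36) = 0.5227
H(X) = 1.9287 bits


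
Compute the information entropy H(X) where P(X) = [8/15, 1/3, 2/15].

H(X) = -Σ p(x) log₂ p(x)
  -8/15 × log₂(8/15) = 0.4837
  -1/3 × log₂(1/3) = 0.5283
  -2/15 × log₂(2/15) = 0.3876
H(X) = 1.3996 bits


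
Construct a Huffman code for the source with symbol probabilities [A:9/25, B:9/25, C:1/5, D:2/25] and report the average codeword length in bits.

Huffman tree construction:
Combine smallest probabilities repeatedly
Resulting codes:
  A: 11 (length 2)
  B: 0 (length 1)
  C: 101 (length 3)
  D: 100 (length 3)
Average length = Σ p(s) × length(s) = 1.9200 bits


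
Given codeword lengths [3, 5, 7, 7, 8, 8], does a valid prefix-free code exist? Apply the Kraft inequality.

Kraft inequality: Σ 2^(-l_i) ≤ 1 for prefix-free code
Calculating: 2^(-3) + 2^(-5) + 2^(-7) + 2^(-7) + 2^(-8) + 2^(-8)
= 0.125 + 0.03125 + 0.0078125 + 0.0078125 + 0.00390625 + 0.00390625
= 0.1797
Since 0.1797 ≤ 1, prefix-free code exists


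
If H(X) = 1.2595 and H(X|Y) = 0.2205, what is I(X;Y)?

I(X;Y) = H(X) - H(X|Y)
I(X;Y) = 1.2595 - 0.2205 = 1.039 bits


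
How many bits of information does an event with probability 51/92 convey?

Information content I(x) = -log₂(p(x))
I = -log₂(51/92) = -log₂(0.5543)
I = 0.8511 bits


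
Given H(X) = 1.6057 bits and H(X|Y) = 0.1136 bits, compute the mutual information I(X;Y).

I(X;Y) = H(X) - H(X|Y)
I(X;Y) = 1.6057 - 0.1136 = 1.4921 bits


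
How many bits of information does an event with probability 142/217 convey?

Information content I(x) = -log₂(p(x))
I = -log₂(142/217) = -log₂(0.6544)
I = 0.6118 bits


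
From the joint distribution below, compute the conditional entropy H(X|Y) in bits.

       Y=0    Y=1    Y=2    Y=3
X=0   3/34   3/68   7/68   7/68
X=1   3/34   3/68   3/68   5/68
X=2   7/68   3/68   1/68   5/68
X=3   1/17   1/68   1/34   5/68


H(X|Y) = Σ_y p(y) H(X|Y=y)
  p(Y=0) = 23/68, H(X|Y=0) = 1.9726
  p(Y=1) = 5/34, H(X|Y=1) = 1.8955
  p(Y=2) = 13/68, H(X|Y=2) = 1.6692
  p(Y=3) = 11/34, H(X|Y=3) = 1.9830
H(X|Y) = 0.3382×1.9726 + 0.1471×1.8955 + 0.1912×1.6692 + 0.3235×1.9830 = 1.9066 bits


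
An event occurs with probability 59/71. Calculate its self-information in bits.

Information content I(x) = -log₂(p(x))
I = -log₂(59/71) = -log₂(0.8310)
I = 0.2671 bits


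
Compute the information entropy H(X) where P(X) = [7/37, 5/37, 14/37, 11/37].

H(X) = -Σ p(x) log₂ p(x)
  -7/37 × log₂(7/37) = 0.4545
  -5/37 × log₂(5/37) = 0.3902
  -14/37 × log₂(14/37) = 0.5305
  -11/37 × log₂(11/37) = 0.5203
H(X) = 1.8955 bits


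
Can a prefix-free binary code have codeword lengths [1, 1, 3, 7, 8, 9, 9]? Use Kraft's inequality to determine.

Kraft inequality: Σ 2^(-l_i) ≤ 1 for prefix-free code
Calculating: 2^(-1) + 2^(-1) + 2^(-3) + 2^(-7) + 2^(-8) + 2^(-9) + 2^(-9)
= 0.5 + 0.5 + 0.125 + 0.0078125 + 0.00390625 + 0.001953125 + 0.001953125
= 1.1406
Since 1.1406 > 1, prefix-free code does not exist


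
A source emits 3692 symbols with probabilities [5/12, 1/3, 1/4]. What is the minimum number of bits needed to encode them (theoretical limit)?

Entropy H = 1.5546 bits/symbol
Minimum bits = H × n = 1.5546 × 3692
= 5739.53 bits


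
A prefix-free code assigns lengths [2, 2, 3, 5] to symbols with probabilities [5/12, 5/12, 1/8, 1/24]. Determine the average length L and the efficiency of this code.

Average length L = Σ p_i × l_i = 2.2500 bits
Entropy H = 1.6186 bits
Efficiency η = H/L × 100% = 71.94%


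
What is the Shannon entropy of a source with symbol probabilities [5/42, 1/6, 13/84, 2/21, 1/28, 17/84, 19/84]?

H(X) = -Σ p(x) log₂ p(x)
  -5/42 × log₂(5/42) = 0.3655
  -1/6 × log₂(1/6) = 0.4308
  -13/84 × log₂(13/84) = 0.4166
  -2/21 × log₂(2/21) = 0.3231
  -1/28 × log₂(1/28) = 0.1717
  -17/84 × log₂(17/84) = 0.4665
  -19/84 × log₂(19/84) = 0.4850
H(X) = 2.6592 bits


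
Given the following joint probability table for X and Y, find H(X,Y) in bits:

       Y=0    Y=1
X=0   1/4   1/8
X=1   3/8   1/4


H(X,Y) = -Σ p(x,y) log₂ p(x,y)
  p(0,0)=1/4: -0.2500 × log₂(0.2500) = 0.5000
  p(0,1)=1/8: -0.1250 × log₂(0.1250) = 0.3750
  p(1,0)=3/8: -0.3750 × log₂(0.3750) = 0.5306
  p(1,1)=1/4: -0.2500 × log₂(0.2500) = 0.5000
H(X,Y) = 1.9056 bits


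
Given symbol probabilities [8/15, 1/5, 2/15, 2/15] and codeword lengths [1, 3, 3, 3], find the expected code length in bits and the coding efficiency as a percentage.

Average length L = Σ p_i × l_i = 1.9333 bits
Entropy H = 1.7232 bits
Efficiency η = H/L × 100% = 89.13%


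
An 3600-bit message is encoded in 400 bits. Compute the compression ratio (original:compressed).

Compression ratio = Original / Compressed
= 3600 / 400 = 9.00:1


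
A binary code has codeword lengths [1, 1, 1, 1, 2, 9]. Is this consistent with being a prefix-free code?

Kraft inequality: Σ 2^(-l_i) ≤ 1 for prefix-free code
Calculating: 2^(-1) + 2^(-1) + 2^(-1) + 2^(-1) + 2^(-2) + 2^(-9)
= 0.5 + 0.5 + 0.5 + 0.5 + 0.25 + 0.001953125
= 2.2520
Since 2.2520 > 1, prefix-free code does not exist


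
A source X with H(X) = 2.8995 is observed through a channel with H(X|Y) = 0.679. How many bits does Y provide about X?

I(X;Y) = H(X) - H(X|Y)
I(X;Y) = 2.8995 - 0.679 = 2.2205 bits


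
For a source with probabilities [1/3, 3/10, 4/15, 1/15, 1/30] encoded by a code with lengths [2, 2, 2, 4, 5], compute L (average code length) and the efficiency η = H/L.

Average length L = Σ p_i × l_i = 2.2333 bits
Entropy H = 1.9819 bits
Efficiency η = H/L × 100% = 88.74%


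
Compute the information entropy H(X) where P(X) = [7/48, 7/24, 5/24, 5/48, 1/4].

H(X) = -Σ p(x) log₂ p(x)
  -7/48 × log₂(7/48) = 0.4051
  -7/24 × log₂(7/24) = 0.5185
  -5/24 × log₂(5/24) = 0.4715
  -5/48 × log₂(5/48) = 0.3399
  -1/4 × log₂(1/4) = 0.5000
H(X) = 2.2349 bits


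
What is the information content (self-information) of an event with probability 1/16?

Information content I(x) = -log₂(p(x))
I = -log₂(1/16) = -log₂(0.0625)
I = 4.0000 bits


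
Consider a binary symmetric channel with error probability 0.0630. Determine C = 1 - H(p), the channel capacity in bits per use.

For BSC with error probability p:
C = 1 - H(p) where H(p) is binary entropy
H(0.0630) = -0.0630 × log₂(0.0630) - 0.9370 × log₂(0.9370)
H(p) = 0.3392
C = 1 - 0.3392 = 0.6608 bits/use


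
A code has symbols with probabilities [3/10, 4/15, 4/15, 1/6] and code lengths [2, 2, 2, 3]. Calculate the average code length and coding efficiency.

Average length L = Σ p_i × l_i = 2.1667 bits
Entropy H = 1.9689 bits
Efficiency η = H/L × 100% = 90.87%


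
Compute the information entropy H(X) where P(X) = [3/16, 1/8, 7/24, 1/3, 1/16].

H(X) = -Σ p(x) log₂ p(x)
  -3/16 × log₂(3/16) = 0.4528
  -1/8 × log₂(1/8) = 0.3750
  -7/24 × log₂(7/24) = 0.5185
  -1/3 × log₂(1/3) = 0.5283
  -1/16 × log₂(1/16) = 0.2500
H(X) = 2.1246 bits


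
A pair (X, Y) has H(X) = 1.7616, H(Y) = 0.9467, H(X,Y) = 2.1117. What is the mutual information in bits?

I(X;Y) = H(X) + H(Y) - H(X,Y)
I(X;Y) = 1.7616 + 0.9467 - 2.1117 = 0.5966 bits


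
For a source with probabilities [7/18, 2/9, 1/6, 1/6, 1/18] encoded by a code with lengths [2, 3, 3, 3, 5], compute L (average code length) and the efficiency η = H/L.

Average length L = Σ p_i × l_i = 2.7222 bits
Entropy H = 2.1054 bits
Efficiency η = H/L × 100% = 77.34%


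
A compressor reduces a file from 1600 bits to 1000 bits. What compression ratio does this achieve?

Compression ratio = Original / Compressed
= 1600 / 1000 = 1.60:1


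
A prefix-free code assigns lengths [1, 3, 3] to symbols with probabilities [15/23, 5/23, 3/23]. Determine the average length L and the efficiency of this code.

Average length L = Σ p_i × l_i = 1.6957 bits
Entropy H = 1.2641 bits
Efficiency η = H/L × 100% = 74.55%


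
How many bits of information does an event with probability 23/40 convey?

Information content I(x) = -log₂(p(x))
I = -log₂(23/40) = -log₂(0.5750)
I = 0.7984 bits


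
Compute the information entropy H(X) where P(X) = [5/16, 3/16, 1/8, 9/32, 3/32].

H(X) = -Σ p(x) log₂ p(x)
  -5/16 × log₂(5/16) = 0.5244
  -3/16 × log₂(3/16) = 0.4528
  -1/8 × log₂(1/8) = 0.3750
  -9/32 × log₂(9/32) = 0.5147
  -3/32 × log₂(3/32) = 0.3202
H(X) = 2.1871 bits
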